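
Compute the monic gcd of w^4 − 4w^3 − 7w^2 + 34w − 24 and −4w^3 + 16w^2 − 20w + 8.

w^2 − 3w + 2

Apply the Euclidean algorithm:
  w^4 − 4w^3 − 7w^2 + 34w − 24 = (−(1/4)w)(−4w^3 + 16w^2 − 20w + 8) + (−12w^2 + 36w − 24)
  −4w^3 + 16w^2 − 20w + 8 = ((1/3)w − 1/3)(−12w^2 + 36w − 24) + (0)
Last nonzero remainder: −12w^2 + 36w − 24. Dividing through by −12 gives the monic gcd w^2 − 3w + 2.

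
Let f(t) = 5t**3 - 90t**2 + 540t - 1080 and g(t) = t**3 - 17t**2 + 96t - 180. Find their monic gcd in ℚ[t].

Repeated division with remainder:
  5t**3 - 90t**2 + 540t - 1080 = (5)(t**3 - 17t**2 + 96t - 180) + (-5t**2 + 60t - 180)
  t**3 - 17t**2 + 96t - 180 = (-(1/5)t + 1)(-5t**2 + 60t - 180) + (0)
Last nonzero remainder: -5t**2 + 60t - 180. Dividing through by -5 gives the monic gcd t**2 - 12t + 36.

t**2 - 12t + 36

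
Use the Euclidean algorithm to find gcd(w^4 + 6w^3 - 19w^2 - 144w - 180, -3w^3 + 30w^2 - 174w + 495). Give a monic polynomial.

By polynomial division,
  w^4 + 6w^3 - 19w^2 - 144w - 180 = (-(1/3)w - 16/3)(-3w^3 + 30w^2 - 174w + 495) + (83w^2 - 907w + 2460)
  -3w^3 + 30w^2 - 174w + 495 = (-(3/83)w - 231/6889)(83w^2 - 907w + 2460) + (-(795663/6889)w + 3978315/6889)
  83w^2 - 907w + 2460 = (-(571787/795663)w + 1129796/265221)(-(795663/6889)w + 3978315/6889) + (0)
Last nonzero remainder: -(795663/6889)w + 3978315/6889. Dividing through by -795663/6889 gives the monic gcd w - 5.

w - 5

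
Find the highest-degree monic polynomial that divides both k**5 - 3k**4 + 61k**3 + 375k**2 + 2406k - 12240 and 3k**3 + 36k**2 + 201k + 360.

Repeated division with remainder:
  k**5 - 3k**4 + 61k**3 + 375k**2 + 2406k - 12240 = ((1/3)k**2 - 5k + 58)(3k**3 + 36k**2 + 201k + 360) + (-828k**2 - 7452k - 33120)
  3k**3 + 36k**2 + 201k + 360 = (-(1/276)k - 1/92)(-828k**2 - 7452k - 33120) + (0)
Last nonzero remainder: -828k**2 - 7452k - 33120. Dividing through by -828 gives the monic gcd k**2 + 9k + 40.

k**2 + 9k + 40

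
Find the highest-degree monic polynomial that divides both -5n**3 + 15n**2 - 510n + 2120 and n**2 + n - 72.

By polynomial division,
  -5n**3 + 15n**2 - 510n + 2120 = (-5n + 20)(n**2 + n - 72) + (-890n + 3560)
  n**2 + n - 72 = (-(1/890)n - 1/178)(-890n + 3560) + (-52)
  -890n + 3560 = ((445/26)n - 890/13)(-52) + (0)
The last nonzero remainder is the constant -52, so the polynomials are coprime and gcd = 1.

1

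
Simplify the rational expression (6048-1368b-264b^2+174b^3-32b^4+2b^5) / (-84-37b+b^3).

By polynomial division,
  2b^5-32b^4+174b^3-264b^2-1368b+6048 = (2b^2-32b+248)(b^3-37b-84) + (-1280b^2+5120b+26880)
  b^3-37b-84 = (-(1/1280)b-1/320)(-1280b^2+5120b+26880) + (0)
Last nonzero remainder: -1280b^2+5120b+26880. Dividing through by -1280 gives the monic gcd b^2-4b-21.
Cancel b^2-4b-21 from numerator and denominator to get the reduced form.

(-288+120b-24b^2+2b^3)/(4+b)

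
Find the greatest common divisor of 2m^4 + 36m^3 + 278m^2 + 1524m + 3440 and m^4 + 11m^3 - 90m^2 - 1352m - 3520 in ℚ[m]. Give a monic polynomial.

m^2 + 14m + 40

Repeated division with remainder:
  2m^4 + 36m^3 + 278m^2 + 1524m + 3440 = (2)(m^4 + 11m^3 - 90m^2 - 1352m - 3520) + (14m^3 + 458m^2 + 4228m + 10480)
  m^4 + 11m^3 - 90m^2 - 1352m - 3520 = ((1/14)m - 76/49)(14m^3 + 458m^2 + 4228m + 10480) + ((15600/49)m^2 + (31200/7)m + 624000/49)
  14m^3 + 458m^2 + 4228m + 10480 = ((343/7800)m + 6419/7800)((15600/49)m^2 + (31200/7)m + 624000/49) + (0)
Last nonzero remainder: (15600/49)m^2 + (31200/7)m + 624000/49. Dividing through by 15600/49 gives the monic gcd m^2 + 14m + 40.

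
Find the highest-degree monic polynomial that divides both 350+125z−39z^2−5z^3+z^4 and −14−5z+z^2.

−14−5z+z^2

Euclidean algorithm in ℚ[z]:
  z^4−5z^3−39z^2+125z+350 = (z^2−25)(z^2−5z−14) + (0)
The last nonzero remainder z^2−5z−14 is already monic.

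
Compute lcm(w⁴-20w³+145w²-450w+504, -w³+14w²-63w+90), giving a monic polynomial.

By polynomial division,
  w⁴-20w³+145w²-450w+504 = (-w+6)(-w³+14w²-63w+90) + (-2w²+18w-36)
  -w³+14w²-63w+90 = ((1/2)w-5/2)(-2w²+18w-36) + (0)
Last nonzero remainder: -2w²+18w-36. Dividing through by -2 gives the monic gcd w²-9w+18.
Then lcm(f, g) = f·g / gcd(f, g); expanding and making the result monic gives the answer.

w⁵-25w⁴+245w³-1175w²+2754w-2520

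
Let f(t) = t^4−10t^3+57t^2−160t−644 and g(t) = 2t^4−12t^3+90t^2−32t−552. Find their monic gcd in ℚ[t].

t^3−3t^2+36t+92

Repeated division with remainder:
  t^4−10t^3+57t^2−160t−644 = (1/2)(2t^4−12t^3+90t^2−32t−552) + (−4t^3+12t^2−144t−368)
  2t^4−12t^3+90t^2−32t−552 = (−(1/2)t+3/2)(−4t^3+12t^2−144t−368) + (0)
Last nonzero remainder: −4t^3+12t^2−144t−368. Dividing through by −4 gives the monic gcd t^3−3t^2+36t+92.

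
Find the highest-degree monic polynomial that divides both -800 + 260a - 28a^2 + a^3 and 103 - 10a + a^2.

1

Apply the Euclidean algorithm:
  a^3 - 28a^2 + 260a - 800 = (a - 18)(a^2 - 10a + 103) + (-23a + 1054)
  a^2 - 10a + 103 = (-(1/23)a - 824/529)(-23a + 1054) + (922983/529)
  -23a + 1054 = (-(12167/922983)a + 557566/922983)(922983/529) + (0)
The last nonzero remainder is the constant 922983/529, so the polynomials are coprime and gcd = 1.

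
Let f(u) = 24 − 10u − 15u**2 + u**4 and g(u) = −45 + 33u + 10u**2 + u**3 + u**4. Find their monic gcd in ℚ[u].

−3 + 2u + u**2

Apply the Euclidean algorithm:
  u**4 − 15u**2 − 10u + 24 = (u**4 + u**3 + 10u**2 + 33u − 45) + (−u**3 − 25u**2 − 43u + 69)
  u**4 + u**3 + 10u**2 + 33u − 45 = (−u + 24)(−u**3 − 25u**2 − 43u + 69) + (567u**2 + 1134u − 1701)
  −u**3 − 25u**2 − 43u + 69 = (−(1/567)u − 23/567)(567u**2 + 1134u − 1701) + (0)
Last nonzero remainder: 567u**2 + 1134u − 1701. Dividing through by 567 gives the monic gcd u**2 + 2u − 3.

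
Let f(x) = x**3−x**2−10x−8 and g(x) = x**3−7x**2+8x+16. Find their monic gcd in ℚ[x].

x**2−3x−4

By polynomial division,
  x**3−x**2−10x−8 = (x**3−7x**2+8x+16) + (6x**2−18x−24)
  x**3−7x**2+8x+16 = ((1/6)x−2/3)(6x**2−18x−24) + (0)
Last nonzero remainder: 6x**2−18x−24. Dividing through by 6 gives the monic gcd x**2−3x−4.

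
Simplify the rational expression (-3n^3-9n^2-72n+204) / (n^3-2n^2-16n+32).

(-3n^2-15n-102)/(n^2-16)

By polynomial division,
  -3n^3-9n^2-72n+204 = (-3)(n^3-2n^2-16n+32) + (-15n^2-120n+300)
  n^3-2n^2-16n+32 = (-(1/15)n+2/3)(-15n^2-120n+300) + (84n-168)
  -15n^2-120n+300 = (-(5/28)n-25/14)(84n-168) + (0)
Last nonzero remainder: 84n-168. Dividing through by 84 gives the monic gcd n-2.
Cancel n-2 from numerator and denominator to get the reduced form.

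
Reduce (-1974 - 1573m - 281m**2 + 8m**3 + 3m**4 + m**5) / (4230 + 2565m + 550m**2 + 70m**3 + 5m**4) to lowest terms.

By polynomial division,
  m**5 + 3m**4 + 8m**3 - 281m**2 - 1573m - 1974 = ((1/5)m - 11/5)(5m**4 + 70m**3 + 550m**2 + 2565m + 4230) + (52m**3 + 416m**2 + 3224m + 7332)
  5m**4 + 70m**3 + 550m**2 + 2565m + 4230 = ((5/52)m + 15/26)(52m**3 + 416m**2 + 3224m + 7332) + (0)
Last nonzero remainder: 52m**3 + 416m**2 + 3224m + 7332. Dividing through by 52 gives the monic gcd m**3 + 8m**2 + 62m + 141.
Cancel m**3 + 8m**2 + 62m + 141 from numerator and denominator to get the reduced form.

(-14 - 5m + m**2)/(30 + 5m)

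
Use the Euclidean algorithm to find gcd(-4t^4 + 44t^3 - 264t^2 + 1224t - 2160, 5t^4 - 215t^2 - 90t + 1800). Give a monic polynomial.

Euclidean algorithm in ℚ[t]:
  -4t^4 + 44t^3 - 264t^2 + 1224t - 2160 = (-4/5)(5t^4 - 215t^2 - 90t + 1800) + (44t^3 - 436t^2 + 1152t - 720)
  5t^4 - 215t^2 - 90t + 1800 = ((5/44)t + 545/484)(44t^3 - 436t^2 + 1152t - 720) + ((17550/121)t^2 - (157950/121)t + 315900/121)
  44t^3 - 436t^2 + 1152t - 720 = ((2662/8775)t - 484/1755)((17550/121)t^2 - (157950/121)t + 315900/121) + (0)
Last nonzero remainder: (17550/121)t^2 - (157950/121)t + 315900/121. Dividing through by 17550/121 gives the monic gcd t^2 - 9t + 18.

t^2 - 9t + 18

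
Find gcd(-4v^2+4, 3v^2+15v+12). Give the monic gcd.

v+1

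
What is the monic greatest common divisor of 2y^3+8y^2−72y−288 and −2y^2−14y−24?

Euclidean algorithm in ℚ[y]:
  2y^3+8y^2−72y−288 = (−y+3)(−2y^2−14y−24) + (−54y−216)
  −2y^2−14y−24 = ((1/27)y+1/9)(−54y−216) + (0)
Last nonzero remainder: −54y−216. Dividing through by −54 gives the monic gcd y+4.

y+4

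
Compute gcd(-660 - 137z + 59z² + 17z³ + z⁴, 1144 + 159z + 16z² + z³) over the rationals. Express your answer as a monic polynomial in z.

Apply the Euclidean algorithm:
  z⁴ + 17z³ + 59z² - 137z - 660 = (z + 1)(z³ + 16z² + 159z + 1144) + (-116z² - 1440z - 1804)
  z³ + 16z² + 159z + 1144 = (-(1/116)z - 26/841)(-116z² - 1440z - 1804) + ((83200/841)z + 915200/841)
  -116z² - 1440z - 1804 = (-(24389/20800)z - 34481/20800)((83200/841)z + 915200/841) + (0)
Last nonzero remainder: (83200/841)z + 915200/841. Dividing through by 83200/841 gives the monic gcd z + 11.

11 + z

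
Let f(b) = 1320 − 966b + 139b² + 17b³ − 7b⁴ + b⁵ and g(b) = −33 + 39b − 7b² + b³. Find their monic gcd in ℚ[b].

33 − 6b + b²

By polynomial division,
  b⁵ − 7b⁴ + 17b³ + 139b² − 966b + 1320 = (b² − 22)(b³ − 7b² + 39b − 33) + (18b² − 108b + 594)
  b³ − 7b² + 39b − 33 = ((1/18)b − 1/18)(18b² − 108b + 594) + (0)
Last nonzero remainder: 18b² − 108b + 594. Dividing through by 18 gives the monic gcd b² − 6b + 33.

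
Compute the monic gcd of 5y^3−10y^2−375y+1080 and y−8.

y−8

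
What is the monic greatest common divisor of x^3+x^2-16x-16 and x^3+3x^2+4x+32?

Euclidean algorithm in ℚ[x]:
  x^3+x^2-16x-16 = (x^3+3x^2+4x+32) + (-2x^2-20x-48)
  x^3+3x^2+4x+32 = (-(1/2)x+7/2)(-2x^2-20x-48) + (50x+200)
  -2x^2-20x-48 = (-(1/25)x-6/25)(50x+200) + (0)
Last nonzero remainder: 50x+200. Dividing through by 50 gives the monic gcd x+4.

x+4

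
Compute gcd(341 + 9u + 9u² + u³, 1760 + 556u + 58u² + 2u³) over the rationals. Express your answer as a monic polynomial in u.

11 + u

Euclidean algorithm in ℚ[u]:
  u³ + 9u² + 9u + 341 = (1/2)(2u³ + 58u² + 556u + 1760) + (-20u² - 269u - 539)
  2u³ + 58u² + 556u + 1760 = (-(1/10)u - 311/200)(-20u² - 269u - 539) + ((16761/200)u + 184371/200)
  -20u² - 269u - 539 = (-(4000/16761)u - 9800/16761)((16761/200)u + 184371/200) + (0)
Last nonzero remainder: (16761/200)u + 184371/200. Dividing through by 16761/200 gives the monic gcd u + 11.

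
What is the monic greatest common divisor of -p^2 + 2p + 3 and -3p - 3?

p + 1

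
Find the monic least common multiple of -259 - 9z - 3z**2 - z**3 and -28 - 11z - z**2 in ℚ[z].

1036 + 295z + 21z**2 + 7z**3 + z**4

Repeated division with remainder:
  -z**3 - 3z**2 - 9z - 259 = (z - 8)(-z**2 - 11z - 28) + (-69z - 483)
  -z**2 - 11z - 28 = ((1/69)z + 4/69)(-69z - 483) + (0)
Last nonzero remainder: -69z - 483. Dividing through by -69 gives the monic gcd z + 7.
Then lcm(f, g) = f·g / gcd(f, g); expanding and making the result monic gives the answer.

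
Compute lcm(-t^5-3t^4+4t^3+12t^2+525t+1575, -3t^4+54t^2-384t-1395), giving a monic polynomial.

Euclidean algorithm in ℚ[t]:
  -t^5-3t^4+4t^3+12t^2+525t+1575 = ((1/3)t+1)(-3t^4+54t^2-384t-1395) + (-14t^3+86t^2+1374t+2970)
  -3t^4+54t^2-384t-1395 = ((3/14)t+129/98)(-14t^3+86t^2+1374t+2970) + (-(17328/49)t^2-(138624/49)t-259920/49)
  -14t^3+86t^2+1374t+2970 = ((343/8664)t-1617/2888)(-(17328/49)t^2-(138624/49)t-259920/49) + (0)
Last nonzero remainder: -(17328/49)t^2-(138624/49)t-259920/49. Dividing through by -17328/49 gives the monic gcd t^2+8t+15.
Then lcm(f, g) = f·g / gcd(f, g); expanding and making the result monic gives the answer.

t^7-5t^6+3t^5+113t^4-553t^3+2253t^2-3675t-48825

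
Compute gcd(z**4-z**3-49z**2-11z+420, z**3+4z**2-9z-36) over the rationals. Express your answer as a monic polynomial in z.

By polynomial division,
  z**4-z**3-49z**2-11z+420 = (z-5)(z**3+4z**2-9z-36) + (-20z**2-20z+240)
  z**3+4z**2-9z-36 = (-(1/20)z-3/20)(-20z**2-20z+240) + (0)
Last nonzero remainder: -20z**2-20z+240. Dividing through by -20 gives the monic gcd z**2+z-12.

z**2+z-12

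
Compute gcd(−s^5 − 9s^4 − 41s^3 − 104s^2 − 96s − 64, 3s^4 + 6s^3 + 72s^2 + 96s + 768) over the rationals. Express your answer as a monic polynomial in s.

s^2 + 4s + 16

Apply the Euclidean algorithm:
  −s^5 − 9s^4 − 41s^3 − 104s^2 − 96s − 64 = (−(1/3)s − 7/3)(3s^4 + 6s^3 + 72s^2 + 96s + 768) + (−3s^3 + 96s^2 + 384s + 1728)
  3s^4 + 6s^3 + 72s^2 + 96s + 768 = (−s − 34)(−3s^3 + 96s^2 + 384s + 1728) + (3720s^2 + 14880s + 59520)
  −3s^3 + 96s^2 + 384s + 1728 = (−(1/1240)s + 9/310)(3720s^2 + 14880s + 59520) + (0)
Last nonzero remainder: 3720s^2 + 14880s + 59520. Dividing through by 3720 gives the monic gcd s^2 + 4s + 16.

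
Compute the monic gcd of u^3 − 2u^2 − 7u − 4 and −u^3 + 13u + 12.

u^2 − 3u − 4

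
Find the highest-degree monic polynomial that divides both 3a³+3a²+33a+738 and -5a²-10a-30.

1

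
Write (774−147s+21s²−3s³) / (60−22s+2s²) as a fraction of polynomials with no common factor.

Apply the Euclidean algorithm:
  −3s³+21s²−147s+774 = (−(3/2)s−6)(2s²−22s+60) + (−189s+1134)
  2s²−22s+60 = (−(2/189)s+10/189)(−189s+1134) + (0)
Last nonzero remainder: −189s+1134. Dividing through by −189 gives the monic gcd s−6.
Cancel s−6 from numerator and denominator to get the reduced form.

(−129+3s−3s²)/(−10+2s)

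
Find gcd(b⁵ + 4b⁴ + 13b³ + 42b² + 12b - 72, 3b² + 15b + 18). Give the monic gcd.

b² + 5b + 6

By polynomial division,
  b⁵ + 4b⁴ + 13b³ + 42b² + 12b - 72 = ((1/3)b³ - (1/3)b² + 4b - 4)(3b² + 15b + 18) + (0)
Last nonzero remainder: 3b² + 15b + 18. Dividing through by 3 gives the monic gcd b² + 5b + 6.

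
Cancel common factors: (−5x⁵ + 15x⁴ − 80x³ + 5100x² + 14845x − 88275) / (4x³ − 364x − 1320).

(−5x³ − 15x² − 445x + 1605)/(4x + 24)

Repeated division with remainder:
  −5x⁵ + 15x⁴ − 80x³ + 5100x² + 14845x − 88275 = (−(5/4)x² + (15/4)x − 535/4)(4x³ − 364x − 1320) + (4815x² − 28890x − 264825)
  4x³ − 364x − 1320 = ((4/4815)x + 8/1605)(4815x² − 28890x − 264825) + (0)
Last nonzero remainder: 4815x² − 28890x − 264825. Dividing through by 4815 gives the monic gcd x² − 6x − 55.
Cancel x² − 6x − 55 from numerator and denominator to get the reduced form.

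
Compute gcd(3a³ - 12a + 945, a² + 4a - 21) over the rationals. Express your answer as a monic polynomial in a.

a + 7

Repeated division with remainder:
  3a³ - 12a + 945 = (3a - 12)(a² + 4a - 21) + (99a + 693)
  a² + 4a - 21 = ((1/99)a - 1/33)(99a + 693) + (0)
Last nonzero remainder: 99a + 693. Dividing through by 99 gives the monic gcd a + 7.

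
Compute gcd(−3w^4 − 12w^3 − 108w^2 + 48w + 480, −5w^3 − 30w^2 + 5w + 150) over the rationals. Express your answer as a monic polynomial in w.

w − 2

Euclidean algorithm in ℚ[w]:
  −3w^4 − 12w^3 − 108w^2 + 48w + 480 = ((3/5)w − 6/5)(−5w^3 − 30w^2 + 5w + 150) + (−147w^2 − 36w + 660)
  −5w^3 − 30w^2 + 5w + 150 = ((5/147)w + 470/2401)(−147w^2 − 36w + 660) + (−(24975/2401)w + 49950/2401)
  −147w^2 − 36w + 660 = ((117649/8325)w + 52822/1665)(−(24975/2401)w + 49950/2401) + (0)
Last nonzero remainder: −(24975/2401)w + 49950/2401. Dividing through by −24975/2401 gives the monic gcd w − 2.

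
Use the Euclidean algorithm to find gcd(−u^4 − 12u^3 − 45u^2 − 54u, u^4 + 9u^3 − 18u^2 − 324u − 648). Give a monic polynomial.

u^2 + 9u + 18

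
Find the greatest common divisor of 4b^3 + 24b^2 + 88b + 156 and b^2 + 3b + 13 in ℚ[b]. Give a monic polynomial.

b^2 + 3b + 13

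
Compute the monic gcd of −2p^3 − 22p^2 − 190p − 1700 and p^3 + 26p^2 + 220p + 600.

Apply the Euclidean algorithm:
  −2p^3 − 22p^2 − 190p − 1700 = (−2)(p^3 + 26p^2 + 220p + 600) + (30p^2 + 250p − 500)
  p^3 + 26p^2 + 220p + 600 = ((1/30)p + 53/90)(30p^2 + 250p − 500) + ((805/9)p + 8050/9)
  30p^2 + 250p − 500 = ((54/161)p − 90/161)((805/9)p + 8050/9) + (0)
Last nonzero remainder: (805/9)p + 8050/9. Dividing through by 805/9 gives the monic gcd p + 10.

p + 10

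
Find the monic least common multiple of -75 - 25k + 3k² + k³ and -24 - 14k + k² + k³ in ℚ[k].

Euclidean algorithm in ℚ[k]:
  k³ + 3k² - 25k - 75 = (k³ + k² - 14k - 24) + (2k² - 11k - 51)
  k³ + k² - 14k - 24 = ((1/2)k + 13/4)(2k² - 11k - 51) + ((189/4)k + 567/4)
  2k² - 11k - 51 = ((8/189)k - 68/189)((189/4)k + 567/4) + (0)
Last nonzero remainder: (189/4)k + 567/4. Dividing through by 189/4 gives the monic gcd k + 3.
Then lcm(f, g) = f·g / gcd(f, g); expanding and making the result monic gives the answer.

600 + 350k - 49k² - 39k³ + k⁴ + k⁵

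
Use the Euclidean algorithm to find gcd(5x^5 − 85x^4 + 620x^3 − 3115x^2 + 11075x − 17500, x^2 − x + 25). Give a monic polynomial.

x^2 − x + 25

Repeated division with remainder:
  5x^5 − 85x^4 + 620x^3 − 3115x^2 + 11075x − 17500 = (5x^3 − 80x^2 + 415x − 700)(x^2 − x + 25) + (0)
The last nonzero remainder x^2 − x + 25 is already monic.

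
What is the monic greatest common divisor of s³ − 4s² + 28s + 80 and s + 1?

1

By polynomial division,
  s³ − 4s² + 28s + 80 = (s² − 5s + 33)(s + 1) + (47)
  s + 1 = ((1/47)s + 1/47)(47) + (0)
The last nonzero remainder is the constant 47, so the polynomials are coprime and gcd = 1.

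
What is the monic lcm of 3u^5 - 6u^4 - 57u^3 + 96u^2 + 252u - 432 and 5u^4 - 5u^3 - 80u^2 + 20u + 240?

u^6 - 23u^4 - 6u^3 + 148u^2 + 24u - 288

Repeated division with remainder:
  3u^5 - 6u^4 - 57u^3 + 96u^2 + 252u - 432 = ((3/5)u - 3/5)(5u^4 - 5u^3 - 80u^2 + 20u + 240) + (-12u^3 + 36u^2 + 120u - 288)
  5u^4 - 5u^3 - 80u^2 + 20u + 240 = (-(5/12)u - 5/6)(-12u^3 + 36u^2 + 120u - 288) + (0)
Last nonzero remainder: -12u^3 + 36u^2 + 120u - 288. Dividing through by -12 gives the monic gcd u^3 - 3u^2 - 10u + 24.
Then lcm(f, g) = f·g / gcd(f, g); expanding and making the result monic gives the answer.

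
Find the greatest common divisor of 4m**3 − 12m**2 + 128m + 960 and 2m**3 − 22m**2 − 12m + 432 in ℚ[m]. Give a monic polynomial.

m + 4

Apply the Euclidean algorithm:
  4m**3 − 12m**2 + 128m + 960 = (2)(2m**3 − 22m**2 − 12m + 432) + (32m**2 + 152m + 96)
  2m**3 − 22m**2 − 12m + 432 = ((1/16)m − 63/64)(32m**2 + 152m + 96) + ((1053/8)m + 1053/2)
  32m**2 + 152m + 96 = ((256/1053)m + 64/351)((1053/8)m + 1053/2) + (0)
Last nonzero remainder: (1053/8)m + 1053/2. Dividing through by 1053/8 gives the monic gcd m + 4.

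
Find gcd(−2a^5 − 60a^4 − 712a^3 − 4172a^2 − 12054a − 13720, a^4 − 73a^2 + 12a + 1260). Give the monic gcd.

a^2 + 12a + 35

By polynomial division,
  −2a^5 − 60a^4 − 712a^3 − 4172a^2 − 12054a − 13720 = (−2a − 60)(a^4 − 73a^2 + 12a + 1260) + (−858a^3 − 8528a^2 − 8814a + 61880)
  a^4 − 73a^2 + 12a + 1260 = (−(1/858)a + 164/14157)(−858a^3 − 8528a^2 − 8814a + 61880) + ((16900/1089)a^2 + (67600/363)a + 591500/1089)
  −858a^3 − 8528a^2 − 8814a + 61880 = (−(35937/650)a + 37026/325)((16900/1089)a^2 + (67600/363)a + 591500/1089) + (0)
Last nonzero remainder: (16900/1089)a^2 + (67600/363)a + 591500/1089. Dividing through by 16900/1089 gives the monic gcd a^2 + 12a + 35.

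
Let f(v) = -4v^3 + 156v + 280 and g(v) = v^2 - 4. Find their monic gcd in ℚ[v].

Apply the Euclidean algorithm:
  -4v^3 + 156v + 280 = (-4v)(v^2 - 4) + (140v + 280)
  v^2 - 4 = ((1/140)v - 1/70)(140v + 280) + (0)
Last nonzero remainder: 140v + 280. Dividing through by 140 gives the monic gcd v + 2.

v + 2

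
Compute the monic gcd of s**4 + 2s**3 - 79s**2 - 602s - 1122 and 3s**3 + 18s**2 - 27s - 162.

s + 3

Repeated division with remainder:
  s**4 + 2s**3 - 79s**2 - 602s - 1122 = ((1/3)s - 4/3)(3s**3 + 18s**2 - 27s - 162) + (-46s**2 - 584s - 1338)
  3s**3 + 18s**2 - 27s - 162 = (-(3/46)s + 231/529)(-46s**2 - 584s - 1338) + ((74460/529)s + 223380/529)
  -46s**2 - 584s - 1338 = (-(12167/37230)s - 117967/37230)((74460/529)s + 223380/529) + (0)
Last nonzero remainder: (74460/529)s + 223380/529. Dividing through by 74460/529 gives the monic gcd s + 3.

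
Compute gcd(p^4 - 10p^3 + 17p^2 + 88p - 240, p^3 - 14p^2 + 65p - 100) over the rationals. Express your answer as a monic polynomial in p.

Repeated division with remainder:
  p^4 - 10p^3 + 17p^2 + 88p - 240 = (p + 4)(p^3 - 14p^2 + 65p - 100) + (8p^2 - 72p + 160)
  p^3 - 14p^2 + 65p - 100 = ((1/8)p - 5/8)(8p^2 - 72p + 160) + (0)
Last nonzero remainder: 8p^2 - 72p + 160. Dividing through by 8 gives the monic gcd p^2 - 9p + 20.

p^2 - 9p + 20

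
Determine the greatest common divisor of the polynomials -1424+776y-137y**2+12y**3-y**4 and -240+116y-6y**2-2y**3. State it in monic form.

By polynomial division,
  -y**4+12y**3-137y**2+776y-1424 = ((1/2)y-15/2)(-2y**3-6y**2+116y-240) + (-240y**2+1766y-3224)
  -2y**3-6y**2+116y-240 = ((1/120)y+1243/14400)(-240y**2+1766y-3224) + (-(68929/7200)y+68929/1800)
  -240y**2+1766y-3224 = ((1728000/68929)y-5803200/68929)(-(68929/7200)y+68929/1800) + (0)
Last nonzero remainder: -(68929/7200)y+68929/1800. Dividing through by -68929/7200 gives the monic gcd y-4.

-4+y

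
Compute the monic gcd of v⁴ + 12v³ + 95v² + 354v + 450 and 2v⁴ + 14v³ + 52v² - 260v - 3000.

v² + 6v + 50

Euclidean algorithm in ℚ[v]:
  v⁴ + 12v³ + 95v² + 354v + 450 = (1/2)(2v⁴ + 14v³ + 52v² - 260v - 3000) + (5v³ + 69v² + 484v + 1950)
  2v⁴ + 14v³ + 52v² - 260v - 3000 = ((2/5)v - 68/25)(5v³ + 69v² + 484v + 1950) + ((1152/25)v² + (6912/25)v + 2304)
  5v³ + 69v² + 484v + 1950 = ((125/1152)v + 325/384)((1152/25)v² + (6912/25)v + 2304) + (0)
Last nonzero remainder: (1152/25)v² + (6912/25)v + 2304. Dividing through by 1152/25 gives the monic gcd v² + 6v + 50.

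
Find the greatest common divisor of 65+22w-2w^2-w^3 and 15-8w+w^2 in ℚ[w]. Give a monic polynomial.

By polynomial division,
  -w^3-2w^2+22w+65 = (-w-10)(w^2-8w+15) + (-43w+215)
  w^2-8w+15 = (-(1/43)w+3/43)(-43w+215) + (0)
Last nonzero remainder: -43w+215. Dividing through by -43 gives the monic gcd w-5.

-5+w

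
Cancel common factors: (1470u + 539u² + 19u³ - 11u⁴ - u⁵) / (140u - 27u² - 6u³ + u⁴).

Euclidean algorithm in ℚ[u]:
  -u⁵ - 11u⁴ + 19u³ + 539u² + 1470u = (-u - 17)(u⁴ - 6u³ - 27u² + 140u) + (-110u³ + 220u² + 3850u)
  u⁴ - 6u³ - 27u² + 140u = (-(1/110)u + 2/55)(-110u³ + 220u² + 3850u) + (0)
Last nonzero remainder: -110u³ + 220u² + 3850u. Dividing through by -110 gives the monic gcd u³ - 2u² - 35u.
Cancel u³ - 2u² - 35u from numerator and denominator to get the reduced form.

(-42 - 13u - u²)/(-4 + u)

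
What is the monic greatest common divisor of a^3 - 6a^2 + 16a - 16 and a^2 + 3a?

By polynomial division,
  a^3 - 6a^2 + 16a - 16 = (a - 9)(a^2 + 3a) + (43a - 16)
  a^2 + 3a = ((1/43)a + 145/1849)(43a - 16) + (2320/1849)
  43a - 16 = ((79507/2320)a - 1849/145)(2320/1849) + (0)
The last nonzero remainder is the constant 2320/1849, so the polynomials are coprime and gcd = 1.

1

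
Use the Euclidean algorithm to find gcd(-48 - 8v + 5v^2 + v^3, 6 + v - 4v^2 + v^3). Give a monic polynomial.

-3 + v

Apply the Euclidean algorithm:
  v^3 + 5v^2 - 8v - 48 = (v^3 - 4v^2 + v + 6) + (9v^2 - 9v - 54)
  v^3 - 4v^2 + v + 6 = ((1/9)v - 1/3)(9v^2 - 9v - 54) + (4v - 12)
  9v^2 - 9v - 54 = ((9/4)v + 9/2)(4v - 12) + (0)
Last nonzero remainder: 4v - 12. Dividing through by 4 gives the monic gcd v - 3.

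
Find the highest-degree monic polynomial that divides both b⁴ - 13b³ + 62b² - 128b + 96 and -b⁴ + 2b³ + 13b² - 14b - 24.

b² - 6b + 8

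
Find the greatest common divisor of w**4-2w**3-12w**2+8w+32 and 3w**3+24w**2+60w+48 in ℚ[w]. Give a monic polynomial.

Repeated division with remainder:
  w**4-2w**3-12w**2+8w+32 = ((1/3)w-10/3)(3w**3+24w**2+60w+48) + (48w**2+192w+192)
  3w**3+24w**2+60w+48 = ((1/16)w+1/4)(48w**2+192w+192) + (0)
Last nonzero remainder: 48w**2+192w+192. Dividing through by 48 gives the monic gcd w**2+4w+4.

w**2+4w+4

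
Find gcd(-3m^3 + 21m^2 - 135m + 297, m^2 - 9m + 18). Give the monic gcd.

m - 3

Apply the Euclidean algorithm:
  -3m^3 + 21m^2 - 135m + 297 = (-3m - 6)(m^2 - 9m + 18) + (-135m + 405)
  m^2 - 9m + 18 = (-(1/135)m + 2/45)(-135m + 405) + (0)
Last nonzero remainder: -135m + 405. Dividing through by -135 gives the monic gcd m - 3.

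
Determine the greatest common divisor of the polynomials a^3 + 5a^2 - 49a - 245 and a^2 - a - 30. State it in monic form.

Apply the Euclidean algorithm:
  a^3 + 5a^2 - 49a - 245 = (a + 6)(a^2 - a - 30) + (-13a - 65)
  a^2 - a - 30 = (-(1/13)a + 6/13)(-13a - 65) + (0)
Last nonzero remainder: -13a - 65. Dividing through by -13 gives the monic gcd a + 5.

a + 5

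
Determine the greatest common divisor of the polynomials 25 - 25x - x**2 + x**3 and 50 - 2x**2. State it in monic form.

Euclidean algorithm in ℚ[x]:
  x**3 - x**2 - 25x + 25 = (-(1/2)x + 1/2)(-2x**2 + 50) + (0)
Last nonzero remainder: -2x**2 + 50. Dividing through by -2 gives the monic gcd x**2 - 25.

-25 + x**2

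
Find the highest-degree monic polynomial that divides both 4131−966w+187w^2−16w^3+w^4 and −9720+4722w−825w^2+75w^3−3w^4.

81−11w+w^2

Apply the Euclidean algorithm:
  w^4−16w^3+187w^2−966w+4131 = (−1/3)(−3w^4+75w^3−825w^2+4722w−9720) + (9w^3−88w^2+608w+891)
  −3w^4+75w^3−825w^2+4722w−9720 = (−(1/3)w+137/27)(9w^3−88w^2+608w+891) + (−(4747/27)w^2+(52217/27)w−14241)
  9w^3−88w^2+608w+891 = (−(243/4747)w−297/4747)(−(4747/27)w^2+(52217/27)w−14241) + (0)
Last nonzero remainder: −(4747/27)w^2+(52217/27)w−14241. Dividing through by −4747/27 gives the monic gcd w^2−11w+81.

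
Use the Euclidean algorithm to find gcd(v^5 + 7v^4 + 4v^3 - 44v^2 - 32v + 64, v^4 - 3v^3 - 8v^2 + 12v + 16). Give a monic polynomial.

v^2 - 4

Repeated division with remainder:
  v^5 + 7v^4 + 4v^3 - 44v^2 - 32v + 64 = (v + 10)(v^4 - 3v^3 - 8v^2 + 12v + 16) + (42v^3 + 24v^2 - 168v - 96)
  v^4 - 3v^3 - 8v^2 + 12v + 16 = ((1/42)v - 25/294)(42v^3 + 24v^2 - 168v - 96) + (-(96/49)v^2 + 384/49)
  42v^3 + 24v^2 - 168v - 96 = (-(343/16)v - 49/4)(-(96/49)v^2 + 384/49) + (0)
Last nonzero remainder: -(96/49)v^2 + 384/49. Dividing through by -96/49 gives the monic gcd v^2 - 4.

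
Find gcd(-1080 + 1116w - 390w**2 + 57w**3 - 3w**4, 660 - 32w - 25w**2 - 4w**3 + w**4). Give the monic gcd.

By polynomial division,
  -3w**4 + 57w**3 - 390w**2 + 1116w - 1080 = (-3)(w**4 - 4w**3 - 25w**2 - 32w + 660) + (45w**3 - 465w**2 + 1020w + 900)
  w**4 - 4w**3 - 25w**2 - 32w + 660 = ((1/45)w + 19/135)(45w**3 - 465w**2 + 1020w + 900) + ((160/9)w**2 - (1760/9)w + 1600/3)
  45w**3 - 465w**2 + 1020w + 900 = ((81/32)w + 27/16)((160/9)w**2 - (1760/9)w + 1600/3) + (0)
Last nonzero remainder: (160/9)w**2 - (1760/9)w + 1600/3. Dividing through by 160/9 gives the monic gcd w**2 - 11w + 30.

30 - 11w + w**2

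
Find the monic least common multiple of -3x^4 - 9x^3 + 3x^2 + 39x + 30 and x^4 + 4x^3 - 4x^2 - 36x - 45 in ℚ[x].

Apply the Euclidean algorithm:
  -3x^4 - 9x^3 + 3x^2 + 39x + 30 = (-3)(x^4 + 4x^3 - 4x^2 - 36x - 45) + (3x^3 - 9x^2 - 69x - 105)
  x^4 + 4x^3 - 4x^2 - 36x - 45 = ((1/3)x + 7/3)(3x^3 - 9x^2 - 69x - 105) + (40x^2 + 160x + 200)
  3x^3 - 9x^2 - 69x - 105 = ((3/40)x - 21/40)(40x^2 + 160x + 200) + (0)
Last nonzero remainder: 40x^2 + 160x + 200. Dividing through by 40 gives the monic gcd x^2 + 4x + 5.
Then lcm(f, g) = f·g / gcd(f, g); expanding and making the result monic gives the answer.

x^6 + 3x^5 - 10x^4 - 40x^3 - x^2 + 117x + 90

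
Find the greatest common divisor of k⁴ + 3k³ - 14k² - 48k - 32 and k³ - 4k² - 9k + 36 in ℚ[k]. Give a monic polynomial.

Euclidean algorithm in ℚ[k]:
  k⁴ + 3k³ - 14k² - 48k - 32 = (k + 7)(k³ - 4k² - 9k + 36) + (23k² - 21k - 284)
  k³ - 4k² - 9k + 36 = ((1/23)k - 71/529)(23k² - 21k - 284) + ((280/529)k - 1120/529)
  23k² - 21k - 284 = ((12167/280)k + 37559/280)((280/529)k - 1120/529) + (0)
Last nonzero remainder: (280/529)k - 1120/529. Dividing through by 280/529 gives the monic gcd k - 4.

k - 4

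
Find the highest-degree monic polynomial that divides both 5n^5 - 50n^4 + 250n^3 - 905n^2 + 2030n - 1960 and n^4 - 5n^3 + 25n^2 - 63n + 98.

Repeated division with remainder:
  5n^5 - 50n^4 + 250n^3 - 905n^2 + 2030n - 1960 = (5n - 25)(n^4 - 5n^3 + 25n^2 - 63n + 98) + (35n^2 - 35n + 490)
  n^4 - 5n^3 + 25n^2 - 63n + 98 = ((1/35)n^2 - (4/35)n + 1/5)(35n^2 - 35n + 490) + (0)
Last nonzero remainder: 35n^2 - 35n + 490. Dividing through by 35 gives the monic gcd n^2 - n + 14.

n^2 - n + 14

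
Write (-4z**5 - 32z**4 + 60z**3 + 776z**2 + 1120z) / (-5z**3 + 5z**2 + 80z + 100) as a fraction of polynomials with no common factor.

By polynomial division,
  -4z**5 - 32z**4 + 60z**3 + 776z**2 + 1120z = ((4/5)z**2 + (36/5)z + 8)(-5z**3 + 5z**2 + 80z + 100) + (80z**2 - 240z - 800)
  -5z**3 + 5z**2 + 80z + 100 = (-(1/16)z - 1/8)(80z**2 - 240z - 800) + (0)
Last nonzero remainder: 80z**2 - 240z - 800. Dividing through by 80 gives the monic gcd z**2 - 3z - 10.
Cancel z**2 - 3z - 10 from numerator and denominator to get the reduced form.

(4z**3 + 44z**2 + 112z)/(5z + 10)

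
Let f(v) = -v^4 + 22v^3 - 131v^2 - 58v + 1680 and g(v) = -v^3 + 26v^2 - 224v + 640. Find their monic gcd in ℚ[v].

v^2 - 18v + 80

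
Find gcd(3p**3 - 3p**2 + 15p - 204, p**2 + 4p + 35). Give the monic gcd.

Apply the Euclidean algorithm:
  3p**3 - 3p**2 + 15p - 204 = (3p - 15)(p**2 + 4p + 35) + (-30p + 321)
  p**2 + 4p + 35 = (-(1/30)p - 49/100)(-30p + 321) + (19229/100)
  -30p + 321 = (-(3000/19229)p + 32100/19229)(19229/100) + (0)
The last nonzero remainder is the constant 19229/100, so the polynomials are coprime and gcd = 1.

1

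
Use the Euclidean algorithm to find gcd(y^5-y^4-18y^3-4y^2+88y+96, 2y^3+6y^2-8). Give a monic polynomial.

By polynomial division,
  y^5-y^4-18y^3-4y^2+88y+96 = ((1/2)y^2-2y-3)(2y^3+6y^2-8) + (18y^2+72y+72)
  2y^3+6y^2-8 = ((1/9)y-1/9)(18y^2+72y+72) + (0)
Last nonzero remainder: 18y^2+72y+72. Dividing through by 18 gives the monic gcd y^2+4y+4.

y^2+4y+4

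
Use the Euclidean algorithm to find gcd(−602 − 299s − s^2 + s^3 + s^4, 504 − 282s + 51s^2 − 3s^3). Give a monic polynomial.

−7 + s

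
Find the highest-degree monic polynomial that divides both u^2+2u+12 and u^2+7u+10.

1

Euclidean algorithm in ℚ[u]:
  u^2+2u+12 = (u^2+7u+10) + (-5u+2)
  u^2+7u+10 = (-(1/5)u-37/25)(-5u+2) + (324/25)
  -5u+2 = (-(125/324)u+25/162)(324/25) + (0)
The last nonzero remainder is the constant 324/25, so the polynomials are coprime and gcd = 1.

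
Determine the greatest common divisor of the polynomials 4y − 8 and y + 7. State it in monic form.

1

Repeated division with remainder:
  4y − 8 = (4)(y + 7) + (−36)
  y + 7 = (−(1/36)y − 7/36)(−36) + (0)
The last nonzero remainder is the constant −36, so the polynomials are coprime and gcd = 1.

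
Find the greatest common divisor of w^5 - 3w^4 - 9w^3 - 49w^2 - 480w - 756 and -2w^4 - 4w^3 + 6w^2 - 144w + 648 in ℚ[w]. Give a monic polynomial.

w^2 - w + 18

Apply the Euclidean algorithm:
  w^5 - 3w^4 - 9w^3 - 49w^2 - 480w - 756 = (-(1/2)w + 5/2)(-2w^4 - 4w^3 + 6w^2 - 144w + 648) + (4w^3 - 136w^2 + 204w - 2376)
  -2w^4 - 4w^3 + 6w^2 - 144w + 648 = (-(1/2)w - 18)(4w^3 - 136w^2 + 204w - 2376) + (-2340w^2 + 2340w - 42120)
  4w^3 - 136w^2 + 204w - 2376 = (-(1/585)w + 11/195)(-2340w^2 + 2340w - 42120) + (0)
Last nonzero remainder: -2340w^2 + 2340w - 42120. Dividing through by -2340 gives the monic gcd w^2 - w + 18.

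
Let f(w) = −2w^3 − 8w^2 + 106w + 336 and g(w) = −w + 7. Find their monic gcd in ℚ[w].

Apply the Euclidean algorithm:
  −2w^3 − 8w^2 + 106w + 336 = (2w^2 + 22w + 48)(−w + 7) + (0)
Last nonzero remainder: −w + 7. Dividing through by −1 gives the monic gcd w − 7.

w − 7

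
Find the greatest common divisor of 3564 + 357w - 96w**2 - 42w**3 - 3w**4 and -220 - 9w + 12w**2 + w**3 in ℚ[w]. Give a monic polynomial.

-44 + 7w + w**2

Euclidean algorithm in ℚ[w]:
  -3w**4 - 42w**3 - 96w**2 + 357w + 3564 = (-3w - 6)(w**3 + 12w**2 - 9w - 220) + (-51w**2 - 357w + 2244)
  w**3 + 12w**2 - 9w - 220 = (-(1/51)w - 5/51)(-51w**2 - 357w + 2244) + (0)
Last nonzero remainder: -51w**2 - 357w + 2244. Dividing through by -51 gives the monic gcd w**2 + 7w - 44.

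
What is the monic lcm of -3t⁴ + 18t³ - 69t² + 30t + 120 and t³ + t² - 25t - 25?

t⁶ - 6t⁵ - 2t⁴ + 140t³ - 615t² + 250t + 1000

Repeated division with remainder:
  -3t⁴ + 18t³ - 69t² + 30t + 120 = (-3t + 21)(t³ + t² - 25t - 25) + (-165t² + 480t + 645)
  t³ + t² - 25t - 25 = (-(1/165)t - 43/1815)(-165t² + 480t + 645) + (-(1176/121)t - 1176/121)
  -165t² + 480t + 645 = ((6655/392)t - 26015/392)(-(1176/121)t - 1176/121) + (0)
Last nonzero remainder: -(1176/121)t - 1176/121. Dividing through by -1176/121 gives the monic gcd t + 1.
Then lcm(f, g) = f·g / gcd(f, g); expanding and making the result monic gives the answer.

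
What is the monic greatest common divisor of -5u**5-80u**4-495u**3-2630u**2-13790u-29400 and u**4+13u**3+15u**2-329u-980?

u**3+18u**2+105u+196

Euclidean algorithm in ℚ[u]:
  -5u**5-80u**4-495u**3-2630u**2-13790u-29400 = (-5u-15)(u**4+13u**3+15u**2-329u-980) + (-225u**3-4050u**2-23625u-44100)
  u**4+13u**3+15u**2-329u-980 = (-(1/225)u+1/45)(-225u**3-4050u**2-23625u-44100) + (0)
Last nonzero remainder: -225u**3-4050u**2-23625u-44100. Dividing through by -225 gives the monic gcd u**3+18u**2+105u+196.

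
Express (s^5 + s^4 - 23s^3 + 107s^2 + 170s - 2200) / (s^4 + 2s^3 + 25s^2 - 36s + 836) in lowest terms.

(s^3 + 6s^2 - 15s - 100)/(s^2 + 7s + 38)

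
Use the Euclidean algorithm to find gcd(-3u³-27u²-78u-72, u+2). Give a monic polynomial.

u+2

Apply the Euclidean algorithm:
  -3u³-27u²-78u-72 = (-3u²-21u-36)(u+2) + (0)
The last nonzero remainder u+2 is already monic.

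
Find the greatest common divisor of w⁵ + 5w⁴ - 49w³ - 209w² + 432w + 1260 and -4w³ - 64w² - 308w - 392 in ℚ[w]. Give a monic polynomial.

w² + 9w + 14

Repeated division with remainder:
  w⁵ + 5w⁴ - 49w³ - 209w² + 432w + 1260 = (-(1/4)w² + (11/4)w - 25/2)(-4w³ - 64w² - 308w - 392) + (-260w² - 2340w - 3640)
  -4w³ - 64w² - 308w - 392 = ((1/65)w + 7/65)(-260w² - 2340w - 3640) + (0)
Last nonzero remainder: -260w² - 2340w - 3640. Dividing through by -260 gives the monic gcd w² + 9w + 14.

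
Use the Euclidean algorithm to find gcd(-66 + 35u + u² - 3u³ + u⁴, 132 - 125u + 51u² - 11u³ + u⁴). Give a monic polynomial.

11 - 4u + u²

Euclidean algorithm in ℚ[u]:
  u⁴ - 3u³ + u² + 35u - 66 = (u⁴ - 11u³ + 51u² - 125u + 132) + (8u³ - 50u² + 160u - 198)
  u⁴ - 11u³ + 51u² - 125u + 132 = ((1/8)u - 19/32)(8u³ - 50u² + 160u - 198) + ((21/16)u² - (21/4)u + 231/16)
  8u³ - 50u² + 160u - 198 = ((128/21)u - 96/7)((21/16)u² - (21/4)u + 231/16) + (0)
Last nonzero remainder: (21/16)u² - (21/4)u + 231/16. Dividing through by 21/16 gives the monic gcd u² - 4u + 11.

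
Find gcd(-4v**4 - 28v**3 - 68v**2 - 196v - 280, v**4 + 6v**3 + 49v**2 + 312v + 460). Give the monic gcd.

Euclidean algorithm in ℚ[v]:
  -4v**4 - 28v**3 - 68v**2 - 196v - 280 = (-4)(v**4 + 6v**3 + 49v**2 + 312v + 460) + (-4v**3 + 128v**2 + 1052v + 1560)
  v**4 + 6v**3 + 49v**2 + 312v + 460 = (-(1/4)v - 19/2)(-4v**3 + 128v**2 + 1052v + 1560) + (1528v**2 + 10696v + 15280)
  -4v**3 + 128v**2 + 1052v + 1560 = (-(1/382)v + 39/382)(1528v**2 + 10696v + 15280) + (0)
Last nonzero remainder: 1528v**2 + 10696v + 15280. Dividing through by 1528 gives the monic gcd v**2 + 7v + 10.

v**2 + 7v + 10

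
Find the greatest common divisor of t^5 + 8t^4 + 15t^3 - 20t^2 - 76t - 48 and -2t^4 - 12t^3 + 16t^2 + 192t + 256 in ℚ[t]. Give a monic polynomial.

t^2 + 6t + 8

Apply the Euclidean algorithm:
  t^5 + 8t^4 + 15t^3 - 20t^2 - 76t - 48 = (-(1/2)t - 1)(-2t^4 - 12t^3 + 16t^2 + 192t + 256) + (11t^3 + 92t^2 + 244t + 208)
  -2t^4 - 12t^3 + 16t^2 + 192t + 256 = (-(2/11)t + 52/121)(11t^3 + 92t^2 + 244t + 208) + ((2520/121)t^2 + (15120/121)t + 20160/121)
  11t^3 + 92t^2 + 244t + 208 = ((1331/2520)t + 1573/1260)((2520/121)t^2 + (15120/121)t + 20160/121) + (0)
Last nonzero remainder: (2520/121)t^2 + (15120/121)t + 20160/121. Dividing through by 2520/121 gives the monic gcd t^2 + 6t + 8.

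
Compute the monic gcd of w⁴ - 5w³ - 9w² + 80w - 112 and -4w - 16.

w + 4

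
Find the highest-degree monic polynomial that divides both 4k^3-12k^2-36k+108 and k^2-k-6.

Repeated division with remainder:
  4k^3-12k^2-36k+108 = (4k-8)(k^2-k-6) + (-20k+60)
  k^2-k-6 = (-(1/20)k-1/10)(-20k+60) + (0)
Last nonzero remainder: -20k+60. Dividing through by -20 gives the monic gcd k-3.

k-3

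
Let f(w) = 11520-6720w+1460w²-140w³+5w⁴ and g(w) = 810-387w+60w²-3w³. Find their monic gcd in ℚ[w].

-6+w

By polynomial division,
  5w⁴-140w³+1460w²-6720w+11520 = (-(5/3)w+40/3)(-3w³+60w²-387w+810) + (15w²-210w+720)
  -3w³+60w²-387w+810 = (-(1/5)w+6/5)(15w²-210w+720) + (9w-54)
  15w²-210w+720 = ((5/3)w-40/3)(9w-54) + (0)
Last nonzero remainder: 9w-54. Dividing through by 9 gives the monic gcd w-6.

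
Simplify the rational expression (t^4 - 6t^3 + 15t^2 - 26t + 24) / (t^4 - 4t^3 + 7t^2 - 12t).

(t - 2)/(t)

By polynomial division,
  t^4 - 6t^3 + 15t^2 - 26t + 24 = (t^4 - 4t^3 + 7t^2 - 12t) + (-2t^3 + 8t^2 - 14t + 24)
  t^4 - 4t^3 + 7t^2 - 12t = (-(1/2)t)(-2t^3 + 8t^2 - 14t + 24) + (0)
Last nonzero remainder: -2t^3 + 8t^2 - 14t + 24. Dividing through by -2 gives the monic gcd t^3 - 4t^2 + 7t - 12.
Cancel t^3 - 4t^2 + 7t - 12 from numerator and denominator to get the reduced form.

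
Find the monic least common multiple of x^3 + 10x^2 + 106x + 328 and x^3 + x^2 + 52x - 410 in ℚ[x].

By polynomial division,
  x^3 + 10x^2 + 106x + 328 = (x^3 + x^2 + 52x - 410) + (9x^2 + 54x + 738)
  x^3 + x^2 + 52x - 410 = ((1/9)x - 5/9)(9x^2 + 54x + 738) + (0)
Last nonzero remainder: 9x^2 + 54x + 738. Dividing through by 9 gives the monic gcd x^2 + 6x + 82.
Then lcm(f, g) = f·g / gcd(f, g); expanding and making the result monic gives the answer.

x^4 + 5x^3 + 56x^2 - 202x - 1640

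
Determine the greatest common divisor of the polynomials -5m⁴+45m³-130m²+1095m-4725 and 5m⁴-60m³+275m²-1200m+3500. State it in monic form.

m²-12m+35

By polynomial division,
  -5m⁴+45m³-130m²+1095m-4725 = (-1)(5m⁴-60m³+275m²-1200m+3500) + (-15m³+145m²-105m-1225)
  5m⁴-60m³+275m²-1200m+3500 = (-(1/3)m+7/9)(-15m³+145m²-105m-1225) + ((1145/9)m²-(4580/3)m+40075/9)
  -15m³+145m²-105m-1225 = (-(27/229)m-63/229)((1145/9)m²-(4580/3)m+40075/9) + (0)
Last nonzero remainder: (1145/9)m²-(4580/3)m+40075/9. Dividing through by 1145/9 gives the monic gcd m²-12m+35.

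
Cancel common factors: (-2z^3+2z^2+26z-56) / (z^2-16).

By polynomial division,
  -2z^3+2z^2+26z-56 = (-2z+2)(z^2-16) + (-6z-24)
  z^2-16 = (-(1/6)z+2/3)(-6z-24) + (0)
Last nonzero remainder: -6z-24. Dividing through by -6 gives the monic gcd z+4.
Cancel z+4 from numerator and denominator to get the reduced form.

(-2z^2+10z-14)/(z-4)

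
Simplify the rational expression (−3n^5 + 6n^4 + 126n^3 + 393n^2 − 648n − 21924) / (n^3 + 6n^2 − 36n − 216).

Euclidean algorithm in ℚ[n]:
  −3n^5 + 6n^4 + 126n^3 + 393n^2 − 648n − 21924 = (−3n^2 + 24n − 126)(n^3 + 6n^2 − 36n − 216) + (1365n^2 − 49140)
  n^3 + 6n^2 − 36n − 216 = ((1/1365)n + 2/455)(1365n^2 − 49140) + (0)
Last nonzero remainder: 1365n^2 − 49140. Dividing through by 1365 gives the monic gcd n^2 − 36.
Cancel n^2 − 36 from numerator and denominator to get the reduced form.

(−3n^3 + 6n^2 + 18n + 609)/(n + 6)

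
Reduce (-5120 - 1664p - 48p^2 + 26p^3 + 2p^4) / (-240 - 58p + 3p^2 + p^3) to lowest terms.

(128 + 32p + 2p^2)/(6 + p)

Euclidean algorithm in ℚ[p]:
  2p^4 + 26p^3 - 48p^2 - 1664p - 5120 = (2p + 20)(p^3 + 3p^2 - 58p - 240) + (8p^2 - 24p - 320)
  p^3 + 3p^2 - 58p - 240 = ((1/8)p + 3/4)(8p^2 - 24p - 320) + (0)
Last nonzero remainder: 8p^2 - 24p - 320. Dividing through by 8 gives the monic gcd p^2 - 3p - 40.
Cancel p^2 - 3p - 40 from numerator and denominator to get the reduced form.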